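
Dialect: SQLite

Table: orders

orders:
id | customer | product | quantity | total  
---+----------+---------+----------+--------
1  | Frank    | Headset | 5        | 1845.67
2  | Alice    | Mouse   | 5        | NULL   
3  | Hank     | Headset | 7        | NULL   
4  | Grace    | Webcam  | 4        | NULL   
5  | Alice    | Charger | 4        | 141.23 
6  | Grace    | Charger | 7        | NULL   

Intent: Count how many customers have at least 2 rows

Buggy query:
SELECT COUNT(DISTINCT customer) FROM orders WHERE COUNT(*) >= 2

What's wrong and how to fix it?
Bug: WHERE filters individual rows, not groups, so a group-level COUNT is invalid there

Fix: Group first with HAVING COUNT(*) >= 2, then COUNT the resulting groups

Corrected query:
SELECT COUNT(*) FROM (SELECT customer FROM orders GROUP BY customer HAVING COUNT(*) >= 2)

Result:
COUNT(*)
--------
2       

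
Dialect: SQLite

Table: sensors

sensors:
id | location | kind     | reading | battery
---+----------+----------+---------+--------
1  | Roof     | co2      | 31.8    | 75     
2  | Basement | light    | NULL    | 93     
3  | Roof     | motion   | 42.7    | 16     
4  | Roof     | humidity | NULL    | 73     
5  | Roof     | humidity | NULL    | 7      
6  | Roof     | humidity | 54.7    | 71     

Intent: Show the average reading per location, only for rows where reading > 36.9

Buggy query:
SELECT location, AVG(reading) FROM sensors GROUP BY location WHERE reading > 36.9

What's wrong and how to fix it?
Bug: WHERE cannot follow GROUP BY

Fix: Move the WHERE clause before GROUP BY

Corrected query:
SELECT location, AVG(reading) FROM sensors WHERE reading > 36.9 GROUP BY location

Result:
location | AVG(reading)
---------+-------------
Roof     | 48.7        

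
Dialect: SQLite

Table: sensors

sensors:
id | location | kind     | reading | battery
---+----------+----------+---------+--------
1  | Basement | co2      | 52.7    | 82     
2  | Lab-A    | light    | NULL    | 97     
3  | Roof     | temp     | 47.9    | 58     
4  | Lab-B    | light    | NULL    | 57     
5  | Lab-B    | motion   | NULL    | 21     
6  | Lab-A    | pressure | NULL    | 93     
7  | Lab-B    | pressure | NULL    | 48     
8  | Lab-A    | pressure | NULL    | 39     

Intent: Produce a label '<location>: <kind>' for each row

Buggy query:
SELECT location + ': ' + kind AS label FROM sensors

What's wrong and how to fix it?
Bug: SQLite uses || for string concatenation; + coerces text to numbers (yielding 0)

Fix: Replace + with || to concatenate text

Corrected query:
SELECT location || ': ' || kind AS label FROM sensors

Result:
label          
---------------
Basement: co2  
Lab-A: light   
Roof: temp     
Lab-B: light   
Lab-B: motion  
Lab-A: pressure
Lab-B: pressure
Lab-A: pressure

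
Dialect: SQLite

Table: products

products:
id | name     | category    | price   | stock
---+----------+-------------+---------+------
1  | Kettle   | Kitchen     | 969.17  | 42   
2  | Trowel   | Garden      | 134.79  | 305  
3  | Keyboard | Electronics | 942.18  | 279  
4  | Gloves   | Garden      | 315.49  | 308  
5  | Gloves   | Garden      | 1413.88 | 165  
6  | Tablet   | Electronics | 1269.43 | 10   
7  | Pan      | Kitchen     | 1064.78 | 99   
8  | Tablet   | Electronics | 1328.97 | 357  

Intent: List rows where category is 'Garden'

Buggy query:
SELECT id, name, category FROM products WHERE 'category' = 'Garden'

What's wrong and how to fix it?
Bug: 'category' in single quotes is a string literal, not the column; the comparison is literal-vs-literal and never true

Fix: Reference the column as category without single quotes

Corrected query:
SELECT id, name, category FROM products WHERE category = 'Garden'

Result:
id | name   | category
---+--------+---------
2  | Trowel | Garden  
4  | Gloves | Garden  
5  | Gloves | Garden  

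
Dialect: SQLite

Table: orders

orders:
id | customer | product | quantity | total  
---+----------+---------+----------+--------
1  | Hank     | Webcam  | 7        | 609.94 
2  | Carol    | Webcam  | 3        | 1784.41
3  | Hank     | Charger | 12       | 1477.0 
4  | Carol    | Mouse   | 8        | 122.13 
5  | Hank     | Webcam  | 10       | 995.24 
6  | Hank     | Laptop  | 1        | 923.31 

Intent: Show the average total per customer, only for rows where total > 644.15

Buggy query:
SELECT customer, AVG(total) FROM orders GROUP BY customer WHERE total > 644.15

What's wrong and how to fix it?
Bug: Row-level WHERE must come before GROUP BY in the clause order

Fix: Move the WHERE clause before GROUP BY

Corrected query:
SELECT customer, AVG(total) FROM orders WHERE total > 644.15 GROUP BY customer

Result:
customer | AVG(total)
---------+-----------
Carol    | 1784.41   
Hank     | 1131.85   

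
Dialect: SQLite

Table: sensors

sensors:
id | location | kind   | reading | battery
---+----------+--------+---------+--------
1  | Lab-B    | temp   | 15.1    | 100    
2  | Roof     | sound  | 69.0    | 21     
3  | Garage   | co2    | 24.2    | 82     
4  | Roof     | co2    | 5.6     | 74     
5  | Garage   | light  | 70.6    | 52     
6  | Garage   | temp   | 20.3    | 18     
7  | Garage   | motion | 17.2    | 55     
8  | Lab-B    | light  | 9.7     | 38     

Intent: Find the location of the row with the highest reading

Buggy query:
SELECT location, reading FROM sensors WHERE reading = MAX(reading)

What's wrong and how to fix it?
Bug: MAX(reading) is an aggregate and cannot be used directly in WHERE

Fix: Wrap MAX in a scalar subquery so WHERE compares against a single value

Corrected query:
SELECT location, reading FROM sensors WHERE reading = (SELECT MAX(reading) FROM sensors)

Result:
location | reading
---------+--------
Garage   | 70.6   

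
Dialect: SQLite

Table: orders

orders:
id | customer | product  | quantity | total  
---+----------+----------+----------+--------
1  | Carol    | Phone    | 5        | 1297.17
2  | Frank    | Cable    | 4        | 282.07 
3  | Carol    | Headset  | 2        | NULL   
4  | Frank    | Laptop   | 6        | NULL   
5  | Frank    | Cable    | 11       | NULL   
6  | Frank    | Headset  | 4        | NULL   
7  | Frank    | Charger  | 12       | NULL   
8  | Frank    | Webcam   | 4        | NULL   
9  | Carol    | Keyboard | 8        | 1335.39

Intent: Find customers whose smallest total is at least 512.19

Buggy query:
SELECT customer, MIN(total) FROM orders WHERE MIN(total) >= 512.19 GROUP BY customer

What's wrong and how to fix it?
Bug: MIN() in WHERE is a misuse of aggregate

Fix: Replace WHERE with HAVING after the GROUP BY

Corrected query:
SELECT customer, MIN(total) FROM orders GROUP BY customer HAVING MIN(total) >= 512.19

Result:
customer | MIN(total)
---------+-----------
Carol    | 1297.17   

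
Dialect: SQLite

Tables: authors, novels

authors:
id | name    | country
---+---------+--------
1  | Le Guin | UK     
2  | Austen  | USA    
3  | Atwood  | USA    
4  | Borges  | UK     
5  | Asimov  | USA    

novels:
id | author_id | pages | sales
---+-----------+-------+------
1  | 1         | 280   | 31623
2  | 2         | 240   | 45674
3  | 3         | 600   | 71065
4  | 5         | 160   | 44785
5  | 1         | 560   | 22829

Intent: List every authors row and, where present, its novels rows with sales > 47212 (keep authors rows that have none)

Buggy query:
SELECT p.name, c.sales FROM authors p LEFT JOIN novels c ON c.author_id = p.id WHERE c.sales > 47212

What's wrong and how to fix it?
Bug: A WHERE condition on the right-hand table after LEFT JOIN drops unmatched parents

Fix: Move the right-table condition into the ON clause so unmatched parents are kept

Corrected query:
SELECT p.name, c.sales FROM authors p LEFT JOIN novels c ON c.author_id = p.id AND c.sales > 47212

Result:
name    | sales
--------+------
Le Guin | NULL 
Austen  | NULL 
Atwood  | 71065
Borges  | NULL 
Asimov  | NULL 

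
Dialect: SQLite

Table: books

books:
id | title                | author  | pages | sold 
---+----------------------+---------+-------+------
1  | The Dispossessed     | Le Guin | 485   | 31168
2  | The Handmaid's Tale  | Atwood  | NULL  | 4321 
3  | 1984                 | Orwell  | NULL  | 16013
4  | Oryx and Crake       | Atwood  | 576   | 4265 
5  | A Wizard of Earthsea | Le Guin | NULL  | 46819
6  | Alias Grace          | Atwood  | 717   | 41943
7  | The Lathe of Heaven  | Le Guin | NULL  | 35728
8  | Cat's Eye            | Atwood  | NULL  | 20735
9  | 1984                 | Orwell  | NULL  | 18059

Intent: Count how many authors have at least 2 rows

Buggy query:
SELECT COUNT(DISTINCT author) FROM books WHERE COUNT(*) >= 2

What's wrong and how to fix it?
Bug: COUNT(*) cannot appear in WHERE; the per-group count doesn't exist yet

Fix: Use a subquery that GROUPs and filters with HAVING, then count its rows

Corrected query:
SELECT COUNT(*) FROM (SELECT author FROM books GROUP BY author HAVING COUNT(*) >= 2)

Result:
COUNT(*)
--------
3       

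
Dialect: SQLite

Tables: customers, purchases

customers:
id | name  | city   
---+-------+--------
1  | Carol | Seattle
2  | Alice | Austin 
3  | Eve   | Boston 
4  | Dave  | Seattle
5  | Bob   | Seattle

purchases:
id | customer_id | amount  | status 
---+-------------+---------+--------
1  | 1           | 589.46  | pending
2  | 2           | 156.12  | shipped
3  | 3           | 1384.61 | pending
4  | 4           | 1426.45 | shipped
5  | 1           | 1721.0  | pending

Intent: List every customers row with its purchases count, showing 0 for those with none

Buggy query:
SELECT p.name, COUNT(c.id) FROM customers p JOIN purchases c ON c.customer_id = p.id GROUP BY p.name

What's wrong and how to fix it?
Bug: INNER JOIN drops customers rows that have no matching purchases rows

Fix: Switch to LEFT JOIN to retain unmatched parent rows

Corrected query:
SELECT p.name, COUNT(c.id) FROM customers p LEFT JOIN purchases c ON c.customer_id = p.id GROUP BY p.name

Result:
name  | COUNT(c.id)
------+------------
Alice | 1          
Bob   | 0          
Carol | 2          
Dave  | 1          
Eve   | 1          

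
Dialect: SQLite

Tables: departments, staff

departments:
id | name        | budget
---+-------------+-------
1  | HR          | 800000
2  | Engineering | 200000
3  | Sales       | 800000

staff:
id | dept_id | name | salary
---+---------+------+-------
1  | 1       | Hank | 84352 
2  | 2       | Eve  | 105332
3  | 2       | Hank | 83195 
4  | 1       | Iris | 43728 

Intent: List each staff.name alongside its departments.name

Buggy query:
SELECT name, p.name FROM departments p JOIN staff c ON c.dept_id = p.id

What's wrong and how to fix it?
Bug: 'name' exists in both joined tables, so the database can't tell which one is meant

Fix: Qualify the column with its table alias (c.name)

Corrected query:
SELECT c.name, p.name FROM departments p JOIN staff c ON c.dept_id = p.id

Result:
name | name       
-----+------------
Hank | HR         
Eve  | Engineering
Hank | Engineering
Iris | HR         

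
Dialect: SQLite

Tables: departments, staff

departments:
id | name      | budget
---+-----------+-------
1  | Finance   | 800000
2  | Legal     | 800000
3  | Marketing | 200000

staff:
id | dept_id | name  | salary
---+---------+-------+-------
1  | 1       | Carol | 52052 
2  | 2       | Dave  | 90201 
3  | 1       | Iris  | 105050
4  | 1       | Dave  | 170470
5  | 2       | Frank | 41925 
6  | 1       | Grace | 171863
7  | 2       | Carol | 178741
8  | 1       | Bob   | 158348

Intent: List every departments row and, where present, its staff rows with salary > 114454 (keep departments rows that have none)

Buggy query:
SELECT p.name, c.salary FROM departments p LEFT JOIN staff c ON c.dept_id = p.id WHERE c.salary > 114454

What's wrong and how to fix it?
Bug: Filtering c.salary in WHERE discards the NULL rows produced by LEFT JOIN, turning it into an inner join

Fix: Put 'c.salary > 114454' in the JOIN's ON clause instead of WHERE

Corrected query:
SELECT p.name, c.salary FROM departments p LEFT JOIN staff c ON c.dept_id = p.id AND c.salary > 114454

Result:
name      | salary
----------+-------
Finance   | 158348
Finance   | 170470
Finance   | 171863
Legal     | 178741
Marketing | NULL  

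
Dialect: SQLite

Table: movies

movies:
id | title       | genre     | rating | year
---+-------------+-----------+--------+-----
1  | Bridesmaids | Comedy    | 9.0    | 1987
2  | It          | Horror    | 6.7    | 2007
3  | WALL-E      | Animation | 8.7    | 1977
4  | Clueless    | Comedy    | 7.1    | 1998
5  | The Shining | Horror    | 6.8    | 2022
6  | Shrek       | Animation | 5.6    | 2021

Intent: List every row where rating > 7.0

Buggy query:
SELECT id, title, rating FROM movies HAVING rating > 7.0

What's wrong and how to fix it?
Bug: This is a non-aggregate query (no GROUP BY, no aggregates), so in SQLite the HAVING clause is invalid here; a row-level condition belongs in WHERE

Fix: Replace HAVING with WHERE since the condition applies to individual rows

Corrected query:
SELECT id, title, rating FROM movies WHERE rating > 7.0

Result:
id | title       | rating
---+-------------+-------
1  | Bridesmaids | 9     
3  | WALL-E      | 8.7   
4  | Clueless    | 7.1   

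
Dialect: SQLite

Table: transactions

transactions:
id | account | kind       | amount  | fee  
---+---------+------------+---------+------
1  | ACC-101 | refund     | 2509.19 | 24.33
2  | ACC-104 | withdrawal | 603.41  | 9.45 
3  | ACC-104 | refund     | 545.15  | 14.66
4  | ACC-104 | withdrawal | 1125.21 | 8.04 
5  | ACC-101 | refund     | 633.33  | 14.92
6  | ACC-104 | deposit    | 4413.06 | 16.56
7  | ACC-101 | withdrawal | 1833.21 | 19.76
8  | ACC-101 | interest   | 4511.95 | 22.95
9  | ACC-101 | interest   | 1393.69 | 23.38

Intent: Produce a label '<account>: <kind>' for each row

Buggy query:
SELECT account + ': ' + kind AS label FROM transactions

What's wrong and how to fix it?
Bug: '+' is numeric addition; on text columns SQLite converts them to 0 instead of concatenating

Fix: Replace + with || to concatenate text

Corrected query:
SELECT account || ': ' || kind AS label FROM transactions

Result:
label              
-------------------
ACC-101: refund    
ACC-104: withdrawal
ACC-104: refund    
ACC-104: withdrawal
ACC-101: refund    
ACC-104: deposit   
ACC-101: withdrawal
ACC-101: interest  
ACC-101: interest  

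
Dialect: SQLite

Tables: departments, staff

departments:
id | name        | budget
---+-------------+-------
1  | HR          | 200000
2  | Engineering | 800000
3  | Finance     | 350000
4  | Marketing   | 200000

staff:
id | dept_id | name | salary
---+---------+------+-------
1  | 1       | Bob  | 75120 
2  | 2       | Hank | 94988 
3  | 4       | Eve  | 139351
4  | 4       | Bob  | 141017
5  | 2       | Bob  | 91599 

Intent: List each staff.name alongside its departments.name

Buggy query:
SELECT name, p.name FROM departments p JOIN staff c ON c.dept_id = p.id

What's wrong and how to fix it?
Bug: 'name' exists in both joined tables, so the database can't tell which one is meant

Fix: Prefix ambiguous columns with the table alias

Corrected query:
SELECT c.name, p.name FROM departments p JOIN staff c ON c.dept_id = p.id

Result:
name | name       
-----+------------
Bob  | HR         
Hank | Engineering
Eve  | Marketing  
Bob  | Marketing  
Bob  | Engineering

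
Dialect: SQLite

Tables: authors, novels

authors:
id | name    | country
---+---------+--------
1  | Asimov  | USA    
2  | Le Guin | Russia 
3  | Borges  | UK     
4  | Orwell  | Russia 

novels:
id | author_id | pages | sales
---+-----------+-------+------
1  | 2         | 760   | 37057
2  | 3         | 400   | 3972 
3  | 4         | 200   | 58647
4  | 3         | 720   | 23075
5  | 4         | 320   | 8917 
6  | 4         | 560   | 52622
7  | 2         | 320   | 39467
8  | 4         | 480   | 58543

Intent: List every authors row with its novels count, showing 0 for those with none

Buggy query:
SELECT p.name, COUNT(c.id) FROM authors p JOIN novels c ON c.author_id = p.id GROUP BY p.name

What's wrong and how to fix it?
Bug: INNER JOIN drops authors rows that have no matching novels rows

Fix: Use LEFT JOIN so parents without children still appear (COUNT(c.id) gives 0)

Corrected query:
SELECT p.name, COUNT(c.id) FROM authors p LEFT JOIN novels c ON c.author_id = p.id GROUP BY p.name

Result:
name    | COUNT(c.id)
--------+------------
Asimov  | 0          
Borges  | 2          
Le Guin | 2          
Orwell  | 4          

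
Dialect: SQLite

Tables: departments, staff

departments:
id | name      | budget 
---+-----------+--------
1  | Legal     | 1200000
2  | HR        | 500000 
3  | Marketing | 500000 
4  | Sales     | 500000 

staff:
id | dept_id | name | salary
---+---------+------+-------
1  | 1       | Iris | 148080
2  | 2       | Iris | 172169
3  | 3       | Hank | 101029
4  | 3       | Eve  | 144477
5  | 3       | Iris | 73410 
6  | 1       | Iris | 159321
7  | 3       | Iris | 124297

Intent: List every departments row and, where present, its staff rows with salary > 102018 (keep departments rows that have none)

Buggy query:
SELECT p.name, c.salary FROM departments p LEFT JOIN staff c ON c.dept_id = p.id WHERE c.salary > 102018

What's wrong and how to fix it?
Bug: A WHERE condition on the right-hand table after LEFT JOIN drops unmatched parents

Fix: Put 'c.salary > 102018' in the JOIN's ON clause instead of WHERE

Corrected query:
SELECT p.name, c.salary FROM departments p LEFT JOIN staff c ON c.dept_id = p.id AND c.salary > 102018

Result:
name      | salary
----------+-------
Legal     | 148080
Legal     | 159321
HR        | 172169
Marketing | 124297
Marketing | 144477
Sales     | NULL  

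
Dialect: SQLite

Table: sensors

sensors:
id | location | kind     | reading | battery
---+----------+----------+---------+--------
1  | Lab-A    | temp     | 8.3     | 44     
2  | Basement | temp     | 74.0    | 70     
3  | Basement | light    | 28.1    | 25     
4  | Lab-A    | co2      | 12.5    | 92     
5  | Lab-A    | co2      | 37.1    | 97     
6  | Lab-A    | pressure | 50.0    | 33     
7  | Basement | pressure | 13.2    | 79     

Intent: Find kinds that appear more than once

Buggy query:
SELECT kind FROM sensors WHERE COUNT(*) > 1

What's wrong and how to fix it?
Bug: WHERE can't reference COUNT(*); aggregates are computed after WHERE

Fix: Group first, then use HAVING for the count condition

Corrected query:
SELECT kind FROM sensors GROUP BY kind HAVING COUNT(*) > 1

Result:
kind    
--------
co2     
pressure
temp    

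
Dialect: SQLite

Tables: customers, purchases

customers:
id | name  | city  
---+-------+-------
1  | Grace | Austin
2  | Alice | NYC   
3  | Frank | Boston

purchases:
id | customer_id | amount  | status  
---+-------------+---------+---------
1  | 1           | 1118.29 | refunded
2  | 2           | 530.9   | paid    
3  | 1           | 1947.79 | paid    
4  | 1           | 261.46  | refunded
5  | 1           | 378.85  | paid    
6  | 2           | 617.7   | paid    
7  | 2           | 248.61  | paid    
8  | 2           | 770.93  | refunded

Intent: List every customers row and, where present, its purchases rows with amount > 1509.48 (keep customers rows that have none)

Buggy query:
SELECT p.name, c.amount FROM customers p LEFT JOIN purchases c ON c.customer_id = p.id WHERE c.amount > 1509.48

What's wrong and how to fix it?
Bug: Filtering c.amount in WHERE discards the NULL rows produced by LEFT JOIN, turning it into an inner join

Fix: Move the right-table condition into the ON clause so unmatched parents are kept

Corrected query:
SELECT p.name, c.amount FROM customers p LEFT JOIN purchases c ON c.customer_id = p.id AND c.amount > 1509.48

Result:
name  | amount 
------+--------
Grace | 1947.79
Alice | NULL   
Frank | NULL   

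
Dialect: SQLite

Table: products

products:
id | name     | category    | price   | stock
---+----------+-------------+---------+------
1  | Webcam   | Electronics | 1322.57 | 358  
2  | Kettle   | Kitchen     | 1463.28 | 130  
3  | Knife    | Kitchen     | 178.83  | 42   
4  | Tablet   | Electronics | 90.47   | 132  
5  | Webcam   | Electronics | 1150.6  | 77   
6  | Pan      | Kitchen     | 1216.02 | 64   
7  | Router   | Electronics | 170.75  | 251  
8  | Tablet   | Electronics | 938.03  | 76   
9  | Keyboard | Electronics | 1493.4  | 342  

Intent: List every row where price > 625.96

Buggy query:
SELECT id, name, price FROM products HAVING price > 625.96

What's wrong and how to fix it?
Bug: This is a non-aggregate query (no GROUP BY, no aggregates), so in SQLite the HAVING clause is invalid here; a row-level condition belongs in WHERE

Fix: Replace HAVING with WHERE since the condition applies to individual rows

Corrected query:
SELECT id, name, price FROM products WHERE price > 625.96

Result:
id | name     | price  
---+----------+--------
1  | Webcam   | 1322.57
2  | Kettle   | 1463.28
5  | Webcam   | 1150.6 
6  | Pan      | 1216.02
8  | Tablet   | 938.03 
9  | Keyboard | 1493.4 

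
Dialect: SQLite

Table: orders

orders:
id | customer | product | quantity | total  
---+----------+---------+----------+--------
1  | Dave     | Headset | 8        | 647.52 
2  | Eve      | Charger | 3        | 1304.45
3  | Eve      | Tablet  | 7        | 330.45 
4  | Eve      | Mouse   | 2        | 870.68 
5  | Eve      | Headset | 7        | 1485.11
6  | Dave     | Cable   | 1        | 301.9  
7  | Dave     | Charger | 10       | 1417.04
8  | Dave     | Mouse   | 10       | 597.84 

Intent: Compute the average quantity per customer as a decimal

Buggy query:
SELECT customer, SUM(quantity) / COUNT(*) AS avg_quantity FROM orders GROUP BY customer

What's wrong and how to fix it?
Bug: SUM(quantity) and COUNT(*) are both integers; the division truncates the fractional part

Fix: Cast one side to REAL so the division keeps the fractional part

Corrected query:
SELECT customer, SUM(quantity) * 1.0 / COUNT(*) AS avg_quantity FROM orders GROUP BY customer

Result:
customer | avg_quantity
---------+-------------
Dave     | 7.25        
Eve      | 4.75        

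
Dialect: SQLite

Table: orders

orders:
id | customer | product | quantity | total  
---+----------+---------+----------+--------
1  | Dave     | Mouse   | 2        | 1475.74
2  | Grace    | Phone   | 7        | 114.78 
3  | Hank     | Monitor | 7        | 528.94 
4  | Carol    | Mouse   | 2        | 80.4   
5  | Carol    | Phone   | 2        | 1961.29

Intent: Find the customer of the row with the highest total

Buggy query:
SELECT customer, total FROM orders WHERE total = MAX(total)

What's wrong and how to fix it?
Bug: WHERE is evaluated per row; an aggregate over the whole table isn't defined there

Fix: Wrap MAX in a scalar subquery so WHERE compares against a single value

Corrected query:
SELECT customer, total FROM orders WHERE total = (SELECT MAX(total) FROM orders)

Result:
customer | total  
---------+--------
Carol    | 1961.29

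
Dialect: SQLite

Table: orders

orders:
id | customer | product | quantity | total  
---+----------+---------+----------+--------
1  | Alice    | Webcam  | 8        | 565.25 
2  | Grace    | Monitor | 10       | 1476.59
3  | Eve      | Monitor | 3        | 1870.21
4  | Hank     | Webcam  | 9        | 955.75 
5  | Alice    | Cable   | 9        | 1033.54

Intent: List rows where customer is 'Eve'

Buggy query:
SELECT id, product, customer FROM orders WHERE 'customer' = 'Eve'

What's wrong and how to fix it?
Bug: 'customer' in single quotes is a string literal, not the column; the comparison is literal-vs-literal and never true

Fix: Reference the column as customer without single quotes

Corrected query:
SELECT id, product, customer FROM orders WHERE customer = 'Eve'

Result:
id | product | customer
---+---------+---------
3  | Monitor | Eve     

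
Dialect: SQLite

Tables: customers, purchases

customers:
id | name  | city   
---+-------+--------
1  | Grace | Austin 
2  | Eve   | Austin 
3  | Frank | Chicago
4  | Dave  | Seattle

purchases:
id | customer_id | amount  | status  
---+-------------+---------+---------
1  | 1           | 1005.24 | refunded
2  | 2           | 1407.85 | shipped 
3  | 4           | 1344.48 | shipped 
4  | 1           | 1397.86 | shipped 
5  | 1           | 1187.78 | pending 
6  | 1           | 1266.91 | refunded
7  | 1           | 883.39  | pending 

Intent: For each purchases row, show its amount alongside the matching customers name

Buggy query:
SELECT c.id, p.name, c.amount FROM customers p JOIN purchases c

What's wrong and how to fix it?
Bug: Missing join condition: each purchases row is matched to all customers rows instead of just its own

Fix: Specify the join condition linking the foreign key to the parent id

Corrected query:
SELECT c.id, p.name, c.amount FROM customers p JOIN purchases c ON c.customer_id = p.id

Result:
id | name  | amount 
---+-------+--------
1  | Grace | 1005.24
2  | Eve   | 1407.85
3  | Dave  | 1344.48
4  | Grace | 1397.86
5  | Grace | 1187.78
6  | Grace | 1266.91
7  | Grace | 883.39 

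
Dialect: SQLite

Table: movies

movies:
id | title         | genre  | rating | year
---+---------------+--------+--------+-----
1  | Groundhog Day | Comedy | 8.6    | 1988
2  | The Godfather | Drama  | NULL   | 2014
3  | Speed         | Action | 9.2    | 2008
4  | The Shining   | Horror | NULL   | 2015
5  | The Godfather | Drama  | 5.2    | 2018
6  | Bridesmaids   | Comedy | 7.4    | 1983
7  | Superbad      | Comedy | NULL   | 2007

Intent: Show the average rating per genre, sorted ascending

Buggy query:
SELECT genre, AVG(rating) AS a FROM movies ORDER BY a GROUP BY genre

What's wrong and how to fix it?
Bug: ORDER BY appears before GROUP BY; SQL clause order requires GROUP BY first

Fix: Reorder: SELECT … FROM … GROUP BY … ORDER BY …

Corrected query:
SELECT genre, AVG(rating) AS a FROM movies GROUP BY genre ORDER BY a

Result:
genre  | a   
-------+-----
Horror | NULL
Drama  | 5.2 
Comedy | 8   
Action | 9.2 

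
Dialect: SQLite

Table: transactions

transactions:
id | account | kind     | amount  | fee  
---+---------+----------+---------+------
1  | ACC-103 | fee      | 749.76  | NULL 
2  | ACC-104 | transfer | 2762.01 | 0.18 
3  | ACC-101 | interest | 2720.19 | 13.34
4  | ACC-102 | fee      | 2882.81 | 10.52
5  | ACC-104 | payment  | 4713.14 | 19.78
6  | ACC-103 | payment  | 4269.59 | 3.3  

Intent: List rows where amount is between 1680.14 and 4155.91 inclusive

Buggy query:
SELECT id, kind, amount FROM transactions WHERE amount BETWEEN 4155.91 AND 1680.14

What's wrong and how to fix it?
Bug: The bounds are reversed; BETWEEN a AND b requires a <= b to match anything

Fix: Write BETWEEN 1680.14 AND 4155.91

Corrected query:
SELECT id, kind, amount FROM transactions WHERE amount BETWEEN 1680.14 AND 4155.91

Result:
id | kind     | amount 
---+----------+--------
2  | transfer | 2762.01
3  | interest | 2720.19
4  | fee      | 2882.81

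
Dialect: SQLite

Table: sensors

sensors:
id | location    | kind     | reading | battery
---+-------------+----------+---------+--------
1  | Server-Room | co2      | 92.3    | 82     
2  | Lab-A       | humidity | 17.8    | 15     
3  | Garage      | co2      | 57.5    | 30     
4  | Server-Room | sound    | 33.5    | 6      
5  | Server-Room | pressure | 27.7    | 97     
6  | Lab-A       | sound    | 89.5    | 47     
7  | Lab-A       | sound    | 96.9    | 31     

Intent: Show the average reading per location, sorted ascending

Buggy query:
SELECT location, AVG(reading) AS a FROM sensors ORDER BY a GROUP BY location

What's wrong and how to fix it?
Bug: ORDER BY appears before GROUP BY; SQL clause order requires GROUP BY first

Fix: Move ORDER BY to the end, after GROUP BY

Corrected query:
SELECT location, AVG(reading) AS a FROM sensors GROUP BY location ORDER BY a

Result:
location    | a        
------------+----------
Server-Room | 51.166667
Garage      | 57.5     
Lab-A       | 68.066667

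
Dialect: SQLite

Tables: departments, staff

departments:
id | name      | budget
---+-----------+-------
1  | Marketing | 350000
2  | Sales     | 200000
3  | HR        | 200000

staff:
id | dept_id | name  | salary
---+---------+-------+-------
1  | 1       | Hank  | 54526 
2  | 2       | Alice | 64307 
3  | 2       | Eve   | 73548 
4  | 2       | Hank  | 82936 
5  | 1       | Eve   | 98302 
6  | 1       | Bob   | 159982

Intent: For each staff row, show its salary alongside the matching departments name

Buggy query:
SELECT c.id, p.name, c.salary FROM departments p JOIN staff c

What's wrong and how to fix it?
Bug: JOIN with no ON clause produces a cartesian product; every staff row pairs with every departments row

Fix: Add ON c.dept_id = p.id to the JOIN

Corrected query:
SELECT c.id, p.name, c.salary FROM departments p JOIN staff c ON c.dept_id = p.id

Result:
id | name      | salary
---+-----------+-------
1  | Marketing | 54526 
2  | Sales     | 64307 
3  | Sales     | 73548 
4  | Sales     | 82936 
5  | Marketing | 98302 
6  | Marketing | 159982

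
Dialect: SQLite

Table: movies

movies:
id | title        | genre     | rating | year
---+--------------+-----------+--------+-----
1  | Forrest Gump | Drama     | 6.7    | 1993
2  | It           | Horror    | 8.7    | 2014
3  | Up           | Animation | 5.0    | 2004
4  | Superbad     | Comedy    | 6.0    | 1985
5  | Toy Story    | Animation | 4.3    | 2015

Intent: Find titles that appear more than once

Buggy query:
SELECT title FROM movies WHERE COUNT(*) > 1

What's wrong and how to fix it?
Bug: COUNT(*) is an aggregate and cannot be used in WHERE

Fix: Group first, then use HAVING for the count condition

Corrected query:
SELECT title FROM movies GROUP BY title HAVING COUNT(*) > 1

Result:
(no rows)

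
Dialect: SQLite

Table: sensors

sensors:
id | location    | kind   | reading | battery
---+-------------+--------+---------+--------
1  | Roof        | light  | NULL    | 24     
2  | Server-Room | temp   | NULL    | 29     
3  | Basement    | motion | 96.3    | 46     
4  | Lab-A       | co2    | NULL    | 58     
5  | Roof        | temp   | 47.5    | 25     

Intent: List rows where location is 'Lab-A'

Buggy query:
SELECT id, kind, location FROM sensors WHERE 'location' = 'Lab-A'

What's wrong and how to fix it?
Bug: Single quotes denote string literals in SQL; the column name is being compared as a constant string

Fix: Remove the quotes around the column name (or use double quotes for an identifier)

Corrected query:
SELECT id, kind, location FROM sensors WHERE location = 'Lab-A'

Result:
id | kind | location
---+------+---------
4  | co2  | Lab-A   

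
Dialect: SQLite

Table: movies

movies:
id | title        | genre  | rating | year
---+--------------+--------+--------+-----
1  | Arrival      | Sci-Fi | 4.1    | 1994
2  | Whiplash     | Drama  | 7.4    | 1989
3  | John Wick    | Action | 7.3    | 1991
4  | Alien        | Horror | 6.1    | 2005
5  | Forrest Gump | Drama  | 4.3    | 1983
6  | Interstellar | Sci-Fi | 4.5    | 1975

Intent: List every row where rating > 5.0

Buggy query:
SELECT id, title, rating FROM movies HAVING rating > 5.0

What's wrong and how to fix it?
Bug: This is a non-aggregate query (no GROUP BY, no aggregates), so in SQLite the HAVING clause is invalid here; a row-level condition belongs in WHERE

Fix: Use WHERE for row-level filtering

Corrected query:
SELECT id, title, rating FROM movies WHERE rating > 5.0

Result:
id | title     | rating
---+-----------+-------
2  | Whiplash  | 7.4   
3  | John Wick | 7.3   
4  | Alien     | 6.1   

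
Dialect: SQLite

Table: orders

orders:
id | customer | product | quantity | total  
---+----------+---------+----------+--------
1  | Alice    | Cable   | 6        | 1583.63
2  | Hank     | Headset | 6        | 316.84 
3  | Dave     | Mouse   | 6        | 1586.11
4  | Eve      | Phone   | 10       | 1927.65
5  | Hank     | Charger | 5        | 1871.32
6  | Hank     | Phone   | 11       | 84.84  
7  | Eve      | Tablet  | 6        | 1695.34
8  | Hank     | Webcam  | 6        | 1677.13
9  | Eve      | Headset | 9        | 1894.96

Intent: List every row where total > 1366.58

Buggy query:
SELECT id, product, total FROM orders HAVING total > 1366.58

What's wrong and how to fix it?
Bug: This is a non-aggregate query (no GROUP BY, no aggregates), so in SQLite the HAVING clause is invalid here; a row-level condition belongs in WHERE

Fix: Use WHERE for row-level filtering

Corrected query:
SELECT id, product, total FROM orders WHERE total > 1366.58

Result:
id | product | total  
---+---------+--------
1  | Cable   | 1583.63
3  | Mouse   | 1586.11
4  | Phone   | 1927.65
5  | Charger | 1871.32
7  | Tablet  | 1695.34
8  | Webcam  | 1677.13
9  | Headset | 1894.96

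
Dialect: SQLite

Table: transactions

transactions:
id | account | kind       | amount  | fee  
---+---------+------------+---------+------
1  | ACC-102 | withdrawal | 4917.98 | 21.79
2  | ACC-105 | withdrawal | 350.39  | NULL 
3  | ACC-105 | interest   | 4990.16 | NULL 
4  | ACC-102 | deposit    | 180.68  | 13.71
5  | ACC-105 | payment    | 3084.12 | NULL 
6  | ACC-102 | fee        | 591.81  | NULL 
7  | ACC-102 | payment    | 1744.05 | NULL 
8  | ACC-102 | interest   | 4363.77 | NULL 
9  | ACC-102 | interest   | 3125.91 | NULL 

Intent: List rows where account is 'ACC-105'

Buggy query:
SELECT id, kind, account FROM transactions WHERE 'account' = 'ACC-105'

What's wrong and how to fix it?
Bug: 'account' in single quotes is a string literal, not the column; the comparison is literal-vs-literal and never true

Fix: Reference the column as account without single quotes

Corrected query:
SELECT id, kind, account FROM transactions WHERE account = 'ACC-105'

Result:
id | kind       | account
---+------------+--------
2  | withdrawal | ACC-105
3  | interest   | ACC-105
5  | payment    | ACC-105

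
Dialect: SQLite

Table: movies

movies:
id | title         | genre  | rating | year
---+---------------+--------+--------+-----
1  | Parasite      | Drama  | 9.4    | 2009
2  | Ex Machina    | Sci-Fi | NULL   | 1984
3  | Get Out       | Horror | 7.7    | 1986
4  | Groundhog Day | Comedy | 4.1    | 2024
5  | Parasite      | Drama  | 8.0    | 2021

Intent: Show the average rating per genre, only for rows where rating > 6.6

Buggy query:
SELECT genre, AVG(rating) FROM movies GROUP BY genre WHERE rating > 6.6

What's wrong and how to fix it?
Bug: WHERE cannot follow GROUP BY

Fix: Move the WHERE clause before GROUP BY

Corrected query:
SELECT genre, AVG(rating) FROM movies WHERE rating > 6.6 GROUP BY genre

Result:
genre  | AVG(rating)
-------+------------
Drama  | 8.7        
Horror | 7.7        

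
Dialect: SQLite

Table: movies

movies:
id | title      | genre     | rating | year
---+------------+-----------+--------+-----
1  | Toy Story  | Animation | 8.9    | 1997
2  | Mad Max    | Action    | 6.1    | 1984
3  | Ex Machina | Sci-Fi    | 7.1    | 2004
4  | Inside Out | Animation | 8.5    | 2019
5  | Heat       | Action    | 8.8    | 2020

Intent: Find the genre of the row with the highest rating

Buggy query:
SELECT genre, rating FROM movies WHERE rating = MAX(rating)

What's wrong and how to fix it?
Bug: WHERE is evaluated per row; an aggregate over the whole table isn't defined there

Fix: Use a subquery: WHERE rating = (SELECT MAX(rating) FROM movies)

Corrected query:
SELECT genre, rating FROM movies WHERE rating = (SELECT MAX(rating) FROM movies)

Result:
genre     | rating
----------+-------
Animation | 8.9   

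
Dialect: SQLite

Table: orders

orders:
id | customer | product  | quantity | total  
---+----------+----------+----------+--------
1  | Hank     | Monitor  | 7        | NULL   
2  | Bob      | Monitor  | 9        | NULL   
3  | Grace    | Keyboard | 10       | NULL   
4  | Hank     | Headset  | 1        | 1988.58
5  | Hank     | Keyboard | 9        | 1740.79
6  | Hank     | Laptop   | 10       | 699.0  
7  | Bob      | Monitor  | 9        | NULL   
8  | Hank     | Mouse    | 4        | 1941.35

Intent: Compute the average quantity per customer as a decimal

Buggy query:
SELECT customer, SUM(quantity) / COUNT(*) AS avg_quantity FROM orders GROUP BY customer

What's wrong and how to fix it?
Bug: Both operands are integers, so '/' performs integer division and truncates

Fix: Multiply by 1.0 (or CAST to REAL) to force floating-point division

Corrected query:
SELECT customer, SUM(quantity) * 1.0 / COUNT(*) AS avg_quantity FROM orders GROUP BY customer

Result:
customer | avg_quantity
---------+-------------
Bob      | 9           
Grace    | 10          
Hank     | 6.2         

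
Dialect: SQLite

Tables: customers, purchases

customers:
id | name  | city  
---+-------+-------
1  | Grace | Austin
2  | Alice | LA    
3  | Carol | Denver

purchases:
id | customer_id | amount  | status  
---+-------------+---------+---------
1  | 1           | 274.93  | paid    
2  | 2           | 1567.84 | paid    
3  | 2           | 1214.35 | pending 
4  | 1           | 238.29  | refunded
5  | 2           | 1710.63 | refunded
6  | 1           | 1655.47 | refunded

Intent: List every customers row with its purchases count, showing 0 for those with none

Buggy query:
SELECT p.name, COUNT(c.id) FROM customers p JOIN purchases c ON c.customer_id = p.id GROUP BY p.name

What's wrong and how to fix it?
Bug: An inner join excludes parents with zero children

Fix: Use LEFT JOIN so parents without children still appear (COUNT(c.id) gives 0)

Corrected query:
SELECT p.name, COUNT(c.id) FROM customers p LEFT JOIN purchases c ON c.customer_id = p.id GROUP BY p.name

Result:
name  | COUNT(c.id)
------+------------
Alice | 3          
Carol | 0          
Grace | 3          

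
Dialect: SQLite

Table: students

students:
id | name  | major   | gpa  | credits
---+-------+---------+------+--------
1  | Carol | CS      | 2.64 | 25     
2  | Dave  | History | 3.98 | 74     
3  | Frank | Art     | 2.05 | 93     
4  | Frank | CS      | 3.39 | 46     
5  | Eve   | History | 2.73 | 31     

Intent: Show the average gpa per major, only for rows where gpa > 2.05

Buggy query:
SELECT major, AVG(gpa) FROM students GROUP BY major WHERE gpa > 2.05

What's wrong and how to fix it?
Bug: Row-level WHERE must come before GROUP BY in the clause order

Fix: Move the WHERE clause before GROUP BY

Corrected query:
SELECT major, AVG(gpa) FROM students WHERE gpa > 2.05 GROUP BY major

Result:
major   | AVG(gpa)
--------+---------
CS      | 3.015   
History | 3.355   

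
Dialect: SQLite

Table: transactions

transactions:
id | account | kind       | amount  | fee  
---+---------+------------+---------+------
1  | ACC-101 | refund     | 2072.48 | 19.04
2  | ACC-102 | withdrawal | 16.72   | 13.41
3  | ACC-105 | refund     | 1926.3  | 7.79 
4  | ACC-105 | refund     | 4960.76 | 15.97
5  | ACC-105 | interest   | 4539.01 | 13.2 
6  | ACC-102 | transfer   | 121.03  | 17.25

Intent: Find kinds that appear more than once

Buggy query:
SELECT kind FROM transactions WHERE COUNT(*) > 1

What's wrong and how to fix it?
Bug: WHERE can't reference COUNT(*); aggregates are computed after WHERE

Fix: Group first, then use HAVING for the count condition

Corrected query:
SELECT kind FROM transactions GROUP BY kind HAVING COUNT(*) > 1

Result:
kind  
------
refund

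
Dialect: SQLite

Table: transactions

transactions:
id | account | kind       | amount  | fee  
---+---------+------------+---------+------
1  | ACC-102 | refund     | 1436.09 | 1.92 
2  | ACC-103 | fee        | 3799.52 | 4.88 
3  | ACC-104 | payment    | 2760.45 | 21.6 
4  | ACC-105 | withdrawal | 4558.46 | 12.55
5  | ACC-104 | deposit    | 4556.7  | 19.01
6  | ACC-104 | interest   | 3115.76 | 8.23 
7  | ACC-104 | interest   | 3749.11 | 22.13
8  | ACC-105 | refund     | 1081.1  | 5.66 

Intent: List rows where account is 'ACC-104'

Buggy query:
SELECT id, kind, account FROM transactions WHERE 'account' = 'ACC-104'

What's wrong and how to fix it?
Bug: Single quotes denote string literals in SQL; the column name is being compared as a constant string

Fix: Reference the column as account without single quotes

Corrected query:
SELECT id, kind, account FROM transactions WHERE account = 'ACC-104'

Result:
id | kind     | account
---+----------+--------
3  | payment  | ACC-104
5  | deposit  | ACC-104
6  | interest | ACC-104
7  | interest | ACC-104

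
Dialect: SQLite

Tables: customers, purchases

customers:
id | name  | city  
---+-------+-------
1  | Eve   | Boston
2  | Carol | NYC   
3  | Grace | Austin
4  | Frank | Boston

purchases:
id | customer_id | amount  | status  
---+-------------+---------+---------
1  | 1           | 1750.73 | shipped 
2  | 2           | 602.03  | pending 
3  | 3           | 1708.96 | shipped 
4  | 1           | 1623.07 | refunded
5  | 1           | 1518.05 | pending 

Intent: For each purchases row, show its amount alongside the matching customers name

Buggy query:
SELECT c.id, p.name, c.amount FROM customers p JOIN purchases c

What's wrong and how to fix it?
Bug: Missing join condition: each purchases row is matched to all customers rows instead of just its own

Fix: Specify the join condition linking the foreign key to the parent id

Corrected query:
SELECT c.id, p.name, c.amount FROM customers p JOIN purchases c ON c.customer_id = p.id

Result:
id | name  | amount 
---+-------+--------
1  | Eve   | 1750.73
2  | Carol | 602.03 
3  | Grace | 1708.96
4  | Eve   | 1623.07
5  | Eve   | 1518.05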